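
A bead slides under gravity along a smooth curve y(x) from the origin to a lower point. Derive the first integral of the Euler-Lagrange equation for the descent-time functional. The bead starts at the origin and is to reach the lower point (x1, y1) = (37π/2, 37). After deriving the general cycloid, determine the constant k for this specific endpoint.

The Lagrangian L = sqrt((1 + y'^2) / y) has no explicit x dependence, so the Beltrami identity applies:
    L − y' ∂L/∂y' = C.
Compute ∂L/∂y' = y' / sqrt(y (1 + y'^2)).
Substitute:
    sqrt((1 + y'^2)/y) − y'·y' / sqrt(y (1 + y'^2))
    = (1 + y'^2) / sqrt(y (1 + y'^2)) − y'^2 / sqrt(y (1 + y'^2))
    = 1 / sqrt(y (1 + y'^2)) = C.
Squaring and rearranging gives the first integral
    y (1 + y'^2) = 1/C^2 =: k   (constant).
Solving this first-order ODE by the substitution
    y = (k/2)(1 − cos θ)
yields the cycloid parameterisation
    x(θ) = (k/2)(θ − sin θ),   y(θ) = (k/2)(1 − cos θ).
The constant k is fixed by the endpoint condition.
Now fit the given lower endpoint (x1, y1) = (37π/2, 37). At the bottom of the first arch (θ = π), the parametric equations give
    y(π) = (k/2)(1 − cos π) = k,
    x(π) = (k/2)(π − sin π) = kπ/2.
Matching y(π) = 37 gives k = 37, consistent with x(π) = 37π/2. Therefore the specific cycloid is
    x(θ) = (37/2)(θ − sin θ),   y(θ) = (37/2)(1 − cos θ).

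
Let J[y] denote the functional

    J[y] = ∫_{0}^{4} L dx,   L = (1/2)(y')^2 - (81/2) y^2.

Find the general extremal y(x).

The Lagrangian is L = (1/2)(y')^2 - (81/2) y^2.
∂L/∂y = -81y.
∂L/∂y' = y'.
The Euler-Lagrange equation d/dx(∂L/∂y') − ∂L/∂y = 0 becomes:
    y'' + 81 y = 0
General solution: y(x) = A sin(9x) + B cos(9x), where A and B are arbitrary constants fixed by the endpoint conditions.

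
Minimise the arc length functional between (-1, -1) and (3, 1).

Arc-length functional: J[y] = ∫ sqrt(1 + (y')^2) dx.
Lagrangian L = sqrt(1 + (y')^2) has no explicit y dependence, so ∂L/∂y = 0 and the Euler-Lagrange equation gives
    d/dx( y' / sqrt(1 + (y')^2) ) = 0  ⇒  y' / sqrt(1 + (y')^2) = const.
Hence y' is constant, so y(x) is affine.
Fitting the endpoints (-1, -1) and (3, 1):
    slope m = (1 − (-1)) / (3 − (-1)) = 1/2,
    intercept c = (-1) − m·(-1) = -1/2.
Extremal: y(x) = (1/2) x - 1/2.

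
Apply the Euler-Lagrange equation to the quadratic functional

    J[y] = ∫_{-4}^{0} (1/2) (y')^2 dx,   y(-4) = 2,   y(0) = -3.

The Lagrangian is L = (1/2) (y')^2.
Compute ∂L/∂y = 0, ∂L/∂y' = y'.
The Euler-Lagrange equation d/dx(∂L/∂y') − ∂L/∂y = 0 reduces to
    y'' = 0.
Its general solution is
    y(x) = A x + B,
with A, B fixed by the endpoint conditions.
Applying the endpoint conditions y(-4) = 2 and y(0) = -3: solve A·-4 + B = 2 and A·0 + B = -3. Subtracting gives A(0 − -4) = -3 − 2, so A = -5/4, and B = 2 − A·-4 = -3. Therefore
    y(x) = (-5/4) x - 3.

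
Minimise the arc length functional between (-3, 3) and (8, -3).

Arc-length functional: J[y] = ∫ sqrt(1 + (y')^2) dx.
Lagrangian L = sqrt(1 + (y')^2) has no explicit y dependence, so ∂L/∂y = 0 and the Euler-Lagrange equation gives
    d/dx( y' / sqrt(1 + (y')^2) ) = 0  ⇒  y' / sqrt(1 + (y')^2) = const.
Hence y' is constant, so y(x) is affine.
Fitting the endpoints (-3, 3) and (8, -3):
    slope m = ((-3) − 3) / (8 − (-3)) = -6/11,
    intercept c = 3 − m·(-3) = 15/11.
Extremal: y(x) = (-6/11) x + 15/11.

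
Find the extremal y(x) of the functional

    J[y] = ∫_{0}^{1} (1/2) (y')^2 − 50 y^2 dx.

The Lagrangian is L = (1/2) (y')^2 − 50 y^2.
Compute ∂L/∂y = -100y, ∂L/∂y' = y'.
The Euler-Lagrange equation d/dx(∂L/∂y') − ∂L/∂y = 0 reduces to
    y'' + 100 y = 0.
Its general solution is
    y(x) = A sin(10x) + B cos(10x),
with A, B fixed by the endpoint conditions.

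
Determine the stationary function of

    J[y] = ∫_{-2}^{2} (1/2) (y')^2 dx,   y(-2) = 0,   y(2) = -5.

The Lagrangian is L = (1/2) (y')^2.
Compute ∂L/∂y = 0, ∂L/∂y' = y'.
The Euler-Lagrange equation d/dx(∂L/∂y') − ∂L/∂y = 0 reduces to
    y'' = 0.
Its general solution is
    y(x) = A x + B,
with A, B fixed by the endpoint conditions.
Applying the endpoint conditions y(-2) = 0 and y(2) = -5: solve A·-2 + B = 0 and A·2 + B = -5. Subtracting gives A(2 − -2) = -5 − 0, so A = -5/4, and B = 0 − A·-2 = -5/2. Therefore
    y(x) = (-5/4) x - 5/2.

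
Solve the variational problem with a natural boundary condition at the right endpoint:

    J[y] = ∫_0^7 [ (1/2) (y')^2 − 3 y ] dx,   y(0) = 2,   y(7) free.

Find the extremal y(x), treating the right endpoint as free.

The Lagrangian L = (1/2) (y')^2 − 3 y gives
    ∂L/∂y = −3,   ∂L/∂y' = y'.
Euler-Lagrange: d/dx(y') − (−3) = 0, i.e. y'' + 3 = 0, so
    y(x) = −(3/2) x^2 + C1 x + C2.
Fixed left endpoint y(0) = 2 ⇒ C2 = 2.
The right endpoint x = 7 is free, so the natural (transversality) condition is ∂L/∂y' |_{x=7} = 0, i.e. y'(7) = 0.
Compute y'(x) = −3 x + C1, so y'(7) = −21 + C1 = 0 ⇒ C1 = 21.
Therefore the extremal is
    y(x) = −(3/2) x^2 + 21 x + 2.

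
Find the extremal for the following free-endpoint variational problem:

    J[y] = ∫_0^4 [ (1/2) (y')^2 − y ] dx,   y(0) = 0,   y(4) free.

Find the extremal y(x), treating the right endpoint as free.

The Lagrangian L = (1/2) (y')^2 − y gives
    ∂L/∂y = −1,   ∂L/∂y' = y'.
Euler-Lagrange: d/dx(y') − (−1) = 0, i.e. y'' + 1 = 0, so
    y(x) = −(1/2) x^2 + C1 x + C2.
Fixed left endpoint y(0) = 0 ⇒ C2 = 0.
The right endpoint x = 4 is free, so the natural (transversality) condition is ∂L/∂y' |_{x=4} = 0, i.e. y'(4) = 0.
Compute y'(x) = −1 x + C1, so y'(4) = −4 + C1 = 0 ⇒ C1 = 4.
Therefore the extremal is
    y(x) = −x^2/2 + 4 x.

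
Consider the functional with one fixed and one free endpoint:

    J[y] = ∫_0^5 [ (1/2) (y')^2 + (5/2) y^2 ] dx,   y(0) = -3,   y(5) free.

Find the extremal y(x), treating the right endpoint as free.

The Lagrangian L = (1/2) (y')^2 + (5/2) y^2 gives
    ∂L/∂y = 5 y,   ∂L/∂y' = y'.
Euler-Lagrange: y'' − 5 y = 0.
With k = sqrt(5), the general solution is
    y(x) = A cosh(sqrt(5) x) + B sinh(sqrt(5) x).
Fixed left endpoint y(0) = -3 ⇒ A = -3.
The right endpoint x = 5 is free, so the natural (transversality) condition is ∂L/∂y' |_{x=5} = 0, i.e. y'(5) = 0.
Compute y'(x) = A k sinh(k x) + B k cosh(k x), so
    y'(5) = A k sinh(k·5) + B k cosh(k·5) = 0
    ⇒ B = −A tanh(k·5) = 3 tanh(sqrt(5)·5).
Therefore the extremal is
    y(x) = −3 cosh(sqrt(5) x) + 3 tanh(sqrt(5)·5) sinh(sqrt(5) x).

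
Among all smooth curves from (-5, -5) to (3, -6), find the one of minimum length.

Arc-length functional: J[y] = ∫ sqrt(1 + (y')^2) dx.
Lagrangian L = sqrt(1 + (y')^2) has no explicit y dependence, so ∂L/∂y = 0 and the Euler-Lagrange equation gives
    d/dx( y' / sqrt(1 + (y')^2) ) = 0  ⇒  y' / sqrt(1 + (y')^2) = const.
Hence y' is constant, so y(x) is affine.
Fitting the endpoints (-5, -5) and (3, -6):
    slope m = ((-6) − (-5)) / (3 − (-5)) = -1/8,
    intercept c = (-5) − m·(-5) = -45/8.
Extremal: y(x) = (-1/8) x - 45/8.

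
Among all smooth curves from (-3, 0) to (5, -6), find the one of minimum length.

Arc-length functional: J[y] = ∫ sqrt(1 + (y')^2) dx.
Lagrangian L = sqrt(1 + (y')^2) has no explicit y dependence, so ∂L/∂y = 0 and the Euler-Lagrange equation gives
    d/dx( y' / sqrt(1 + (y')^2) ) = 0  ⇒  y' / sqrt(1 + (y')^2) = const.
Hence y' is constant, so y(x) is affine.
Fitting the endpoints (-3, 0) and (5, -6):
    slope m = ((-6) − 0) / (5 − (-3)) = -3/4,
    intercept c = 0 − m·(-3) = -9/4.
Extremal: y(x) = (-3/4) x - 9/4.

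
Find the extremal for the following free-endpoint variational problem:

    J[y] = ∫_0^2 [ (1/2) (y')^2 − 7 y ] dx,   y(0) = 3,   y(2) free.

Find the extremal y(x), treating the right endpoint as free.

The Lagrangian L = (1/2) (y')^2 − 7 y gives
    ∂L/∂y = −7,   ∂L/∂y' = y'.
Euler-Lagrange: d/dx(y') − (−7) = 0, i.e. y'' + 7 = 0, so
    y(x) = −(7/2) x^2 + C1 x + C2.
Fixed left endpoint y(0) = 3 ⇒ C2 = 3.
The right endpoint x = 2 is free, so the natural (transversality) condition is ∂L/∂y' |_{x=2} = 0, i.e. y'(2) = 0.
Compute y'(x) = −7 x + C1, so y'(2) = −14 + C1 = 0 ⇒ C1 = 14.
Therefore the extremal is
    y(x) = −(7/2) x^2 + 14 x + 3.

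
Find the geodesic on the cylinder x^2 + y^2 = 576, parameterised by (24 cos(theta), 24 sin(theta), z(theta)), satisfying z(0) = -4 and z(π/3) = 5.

Parameterise the cylinder of radius R = 24 as
    r(θ) = (24 cos θ, 24 sin θ, z(θ)).
The arc-length element is
    ds = sqrt(576 + (dz/dθ)^2) dθ,
so the Lagrangian is L = sqrt(576 + z'^2).
L depends on z' only, not on z or θ, so ∂L/∂z = 0 and
    ∂L/∂z' = z' / sqrt(576 + z'^2).
The Euler-Lagrange equation gives
    d/dθ( z' / sqrt(576 + z'^2) ) = 0,
so z' is constant. Integrating once:
    z(θ) = a θ + b,
a helix on the cylinder (a straight line when the cylinder is unrolled). The constants a, b are determined by the endpoint conditions.
With endpoint conditions z(0) = -4 and z(π/3) = 5: from z(0) = b we get b = -4, and a·π/3 + -4 = 5 gives a = 27/π, so
    z(θ) = (27/π) θ − 4.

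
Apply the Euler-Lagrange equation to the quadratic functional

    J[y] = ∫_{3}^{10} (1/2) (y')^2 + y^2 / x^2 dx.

The Lagrangian is L = (1/2) (y')^2 + y^2 / x^2.
Compute ∂L/∂y = 2y/x^2, ∂L/∂y' = y'.
The Euler-Lagrange equation d/dx(∂L/∂y') − ∂L/∂y = 0 reduces to
    y'' − 2/x^2 · y = 0  (x > 0).
Its general solution is
    y(x) = A x^2 + B / x,
with A, B fixed by the endpoint conditions.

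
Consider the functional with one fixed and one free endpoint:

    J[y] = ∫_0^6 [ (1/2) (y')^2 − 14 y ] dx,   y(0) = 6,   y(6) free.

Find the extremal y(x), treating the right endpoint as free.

The Lagrangian L = (1/2) (y')^2 − 14 y gives
    ∂L/∂y = −14,   ∂L/∂y' = y'.
Euler-Lagrange: d/dx(y') − (−14) = 0, i.e. y'' + 14 = 0, so
    y(x) = −(14/2) x^2 + C1 x + C2.
Fixed left endpoint y(0) = 6 ⇒ C2 = 6.
The right endpoint x = 6 is free, so the natural (transversality) condition is ∂L/∂y' |_{x=6} = 0, i.e. y'(6) = 0.
Compute y'(x) = −14 x + C1, so y'(6) = −84 + C1 = 0 ⇒ C1 = 84.
Therefore the extremal is
    y(x) = −7 x^2 + 84 x + 6.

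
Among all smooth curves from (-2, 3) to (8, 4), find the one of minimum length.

Arc-length functional: J[y] = ∫ sqrt(1 + (y')^2) dx.
Lagrangian L = sqrt(1 + (y')^2) has no explicit y dependence, so ∂L/∂y = 0 and the Euler-Lagrange equation gives
    d/dx( y' / sqrt(1 + (y')^2) ) = 0  ⇒  y' / sqrt(1 + (y')^2) = const.
Hence y' is constant, so y(x) is affine.
Fitting the endpoints (-2, 3) and (8, 4):
    slope m = (4 − 3) / (8 − (-2)) = 1/10,
    intercept c = 3 − m·(-2) = 16/5.
Extremal: y(x) = (1/10) x + 16/5.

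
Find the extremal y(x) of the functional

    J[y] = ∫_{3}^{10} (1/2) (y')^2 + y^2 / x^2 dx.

The Lagrangian is L = (1/2) (y')^2 + y^2 / x^2.
Compute ∂L/∂y = 2y/x^2, ∂L/∂y' = y'.
The Euler-Lagrange equation d/dx(∂L/∂y') − ∂L/∂y = 0 reduces to
    y'' − 2/x^2 · y = 0  (x > 0).
Its general solution is
    y(x) = A x^2 + B / x,
with A, B fixed by the endpoint conditions.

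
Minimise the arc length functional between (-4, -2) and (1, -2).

Arc-length functional: J[y] = ∫ sqrt(1 + (y')^2) dx.
Lagrangian L = sqrt(1 + (y')^2) has no explicit y dependence, so ∂L/∂y = 0 and the Euler-Lagrange equation gives
    d/dx( y' / sqrt(1 + (y')^2) ) = 0  ⇒  y' / sqrt(1 + (y')^2) = const.
Hence y' is constant, so y(x) is affine.
Fitting the endpoints (-4, -2) and (1, -2):
    slope m = ((-2) − (-2)) / (1 − (-4)) = 0,
    intercept c = (-2) − m·(-4) = -2.
Extremal: y(x) = -2.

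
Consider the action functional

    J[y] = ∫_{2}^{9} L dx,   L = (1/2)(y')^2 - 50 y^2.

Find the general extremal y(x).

The Lagrangian is L = (1/2)(y')^2 - 50 y^2.
∂L/∂y = -100y.
∂L/∂y' = y'.
The Euler-Lagrange equation d/dx(∂L/∂y') − ∂L/∂y = 0 becomes:
    y'' + 100 y = 0
General solution: y(x) = A sin(10x) + B cos(10x), where A and B are arbitrary constants fixed by the endpoint conditions.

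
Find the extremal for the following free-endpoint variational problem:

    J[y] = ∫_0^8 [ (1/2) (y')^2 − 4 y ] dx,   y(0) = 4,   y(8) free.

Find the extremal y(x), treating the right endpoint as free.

The Lagrangian L = (1/2) (y')^2 − 4 y gives
    ∂L/∂y = −4,   ∂L/∂y' = y'.
Euler-Lagrange: d/dx(y') − (−4) = 0, i.e. y'' + 4 = 0, so
    y(x) = −(4/2) x^2 + C1 x + C2.
Fixed left endpoint y(0) = 4 ⇒ C2 = 4.
The right endpoint x = 8 is free, so the natural (transversality) condition is ∂L/∂y' |_{x=8} = 0, i.e. y'(8) = 0.
Compute y'(x) = −4 x + C1, so y'(8) = −32 + C1 = 0 ⇒ C1 = 32.
Therefore the extremal is
    y(x) = −2 x^2 + 32 x + 4.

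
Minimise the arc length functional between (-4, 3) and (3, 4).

Arc-length functional: J[y] = ∫ sqrt(1 + (y')^2) dx.
Lagrangian L = sqrt(1 + (y')^2) has no explicit y dependence, so ∂L/∂y = 0 and the Euler-Lagrange equation gives
    d/dx( y' / sqrt(1 + (y')^2) ) = 0  ⇒  y' / sqrt(1 + (y')^2) = const.
Hence y' is constant, so y(x) is affine.
Fitting the endpoints (-4, 3) and (3, 4):
    slope m = (4 − 3) / (3 − (-4)) = 1/7,
    intercept c = 3 − m·(-4) = 25/7.
Extremal: y(x) = (1/7) x + 25/7.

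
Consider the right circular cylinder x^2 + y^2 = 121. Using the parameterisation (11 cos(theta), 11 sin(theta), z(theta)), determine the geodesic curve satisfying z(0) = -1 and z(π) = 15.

Parameterise the cylinder of radius R = 11 as
    r(θ) = (11 cos θ, 11 sin θ, z(θ)).
The arc-length element is
    ds = sqrt(121 + (dz/dθ)^2) dθ,
so the Lagrangian is L = sqrt(121 + z'^2).
L depends on z' only, not on z or θ, so ∂L/∂z = 0 and
    ∂L/∂z' = z' / sqrt(121 + z'^2).
The Euler-Lagrange equation gives
    d/dθ( z' / sqrt(121 + z'^2) ) = 0,
so z' is constant. Integrating once:
    z(θ) = a θ + b,
a helix on the cylinder (a straight line when the cylinder is unrolled). The constants a, b are determined by the endpoint conditions.
With endpoint conditions z(0) = -1 and z(π) = 15: from z(0) = b we get b = -1, and a·π + -1 = 15 gives a = 16/π, so
    z(θ) = (16/π) θ − 1.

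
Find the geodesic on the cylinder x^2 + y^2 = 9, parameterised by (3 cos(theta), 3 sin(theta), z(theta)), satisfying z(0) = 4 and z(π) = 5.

Parameterise the cylinder of radius R = 3 as
    r(θ) = (3 cos θ, 3 sin θ, z(θ)).
The arc-length element is
    ds = sqrt(9 + (dz/dθ)^2) dθ,
so the Lagrangian is L = sqrt(9 + z'^2).
L depends on z' only, not on z or θ, so ∂L/∂z = 0 and
    ∂L/∂z' = z' / sqrt(9 + z'^2).
The Euler-Lagrange equation gives
    d/dθ( z' / sqrt(9 + z'^2) ) = 0,
so z' is constant. Integrating once:
    z(θ) = a θ + b,
a helix on the cylinder (a straight line when the cylinder is unrolled). The constants a, b are determined by the endpoint conditions.
With endpoint conditions z(0) = 4 and z(π) = 5: from z(0) = b we get b = 4, and a·π + 4 = 5 gives a = 1/π, so
    z(θ) = (1/π) θ + 4.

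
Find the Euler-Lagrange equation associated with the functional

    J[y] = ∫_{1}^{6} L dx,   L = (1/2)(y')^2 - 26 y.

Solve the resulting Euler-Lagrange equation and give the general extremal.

The Lagrangian is L = (1/2)(y')^2 - 26 y.
∂L/∂y = -26.
∂L/∂y' = y'.
The Euler-Lagrange equation d/dx(∂L/∂y') − ∂L/∂y = 0 becomes:
    y'' + 26 = 0
General solution: y(x) = -13 x^2 + A x + B, where A and B are arbitrary constants fixed by the endpoint conditions.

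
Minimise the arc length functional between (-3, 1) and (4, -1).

Arc-length functional: J[y] = ∫ sqrt(1 + (y')^2) dx.
Lagrangian L = sqrt(1 + (y')^2) has no explicit y dependence, so ∂L/∂y = 0 and the Euler-Lagrange equation gives
    d/dx( y' / sqrt(1 + (y')^2) ) = 0  ⇒  y' / sqrt(1 + (y')^2) = const.
Hence y' is constant, so y(x) is affine.
Fitting the endpoints (-3, 1) and (4, -1):
    slope m = ((-1) − 1) / (4 − (-3)) = -2/7,
    intercept c = 1 − m·(-3) = 1/7.
Extremal: y(x) = (-2/7) x + 1/7.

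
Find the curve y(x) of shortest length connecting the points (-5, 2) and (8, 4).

Arc-length functional: J[y] = ∫ sqrt(1 + (y')^2) dx.
Lagrangian L = sqrt(1 + (y')^2) has no explicit y dependence, so ∂L/∂y = 0 and the Euler-Lagrange equation gives
    d/dx( y' / sqrt(1 + (y')^2) ) = 0  ⇒  y' / sqrt(1 + (y')^2) = const.
Hence y' is constant, so y(x) is affine.
Fitting the endpoints (-5, 2) and (8, 4):
    slope m = (4 − 2) / (8 − (-5)) = 2/13,
    intercept c = 2 − m·(-5) = 36/13.
Extremal: y(x) = (2/13) x + 36/13.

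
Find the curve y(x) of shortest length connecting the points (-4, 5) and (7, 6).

Arc-length functional: J[y] = ∫ sqrt(1 + (y')^2) dx.
Lagrangian L = sqrt(1 + (y')^2) has no explicit y dependence, so ∂L/∂y = 0 and the Euler-Lagrange equation gives
    d/dx( y' / sqrt(1 + (y')^2) ) = 0  ⇒  y' / sqrt(1 + (y')^2) = const.
Hence y' is constant, so y(x) is affine.
Fitting the endpoints (-4, 5) and (7, 6):
    slope m = (6 − 5) / (7 − (-4)) = 1/11,
    intercept c = 5 − m·(-4) = 59/11.
Extremal: y(x) = (1/11) x + 59/11.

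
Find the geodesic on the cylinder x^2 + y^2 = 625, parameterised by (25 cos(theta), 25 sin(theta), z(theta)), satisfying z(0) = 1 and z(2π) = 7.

Parameterise the cylinder of radius R = 25 as
    r(θ) = (25 cos θ, 25 sin θ, z(θ)).
The arc-length element is
    ds = sqrt(625 + (dz/dθ)^2) dθ,
so the Lagrangian is L = sqrt(625 + z'^2).
L depends on z' only, not on z or θ, so ∂L/∂z = 0 and
    ∂L/∂z' = z' / sqrt(625 + z'^2).
The Euler-Lagrange equation gives
    d/dθ( z' / sqrt(625 + z'^2) ) = 0,
so z' is constant. Integrating once:
    z(θ) = a θ + b,
a helix on the cylinder (a straight line when the cylinder is unrolled). The constants a, b are determined by the endpoint conditions.
With endpoint conditions z(0) = 1 and z(2π) = 7: from z(0) = b we get b = 1, and a·2π + 1 = 7 gives a = 3/π, so
    z(θ) = (3/π) θ + 1.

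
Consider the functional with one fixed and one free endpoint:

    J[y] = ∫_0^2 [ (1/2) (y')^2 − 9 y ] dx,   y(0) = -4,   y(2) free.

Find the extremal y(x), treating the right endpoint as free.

The Lagrangian L = (1/2) (y')^2 − 9 y gives
    ∂L/∂y = −9,   ∂L/∂y' = y'.
Euler-Lagrange: d/dx(y') − (−9) = 0, i.e. y'' + 9 = 0, so
    y(x) = −(9/2) x^2 + C1 x + C2.
Fixed left endpoint y(0) = -4 ⇒ C2 = -4.
The right endpoint x = 2 is free, so the natural (transversality) condition is ∂L/∂y' |_{x=2} = 0, i.e. y'(2) = 0.
Compute y'(x) = −9 x + C1, so y'(2) = −18 + C1 = 0 ⇒ C1 = 18.
Therefore the extremal is
    y(x) = −(9/2) x^2 + 18 x − 4.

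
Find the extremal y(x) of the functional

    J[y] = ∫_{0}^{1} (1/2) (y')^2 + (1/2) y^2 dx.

The Lagrangian is L = (1/2) (y')^2 + (1/2) y^2.
Compute ∂L/∂y = y, ∂L/∂y' = y'.
The Euler-Lagrange equation d/dx(∂L/∂y') − ∂L/∂y = 0 reduces to
    y'' − y = 0.
Its general solution is
    y(x) = A e^x + B e^(−x),
with A, B fixed by the endpoint conditions.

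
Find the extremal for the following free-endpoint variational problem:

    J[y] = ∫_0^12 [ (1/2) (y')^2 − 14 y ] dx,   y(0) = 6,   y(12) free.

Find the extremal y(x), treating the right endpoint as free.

The Lagrangian L = (1/2) (y')^2 − 14 y gives
    ∂L/∂y = −14,   ∂L/∂y' = y'.
Euler-Lagrange: d/dx(y') − (−14) = 0, i.e. y'' + 14 = 0, so
    y(x) = −(14/2) x^2 + C1 x + C2.
Fixed left endpoint y(0) = 6 ⇒ C2 = 6.
The right endpoint x = 12 is free, so the natural (transversality) condition is ∂L/∂y' |_{x=12} = 0, i.e. y'(12) = 0.
Compute y'(x) = −14 x + C1, so y'(12) = −168 + C1 = 0 ⇒ C1 = 168.
Therefore the extremal is
    y(x) = −7 x^2 + 168 x + 6.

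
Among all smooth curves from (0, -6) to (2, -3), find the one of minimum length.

Arc-length functional: J[y] = ∫ sqrt(1 + (y')^2) dx.
Lagrangian L = sqrt(1 + (y')^2) has no explicit y dependence, so ∂L/∂y = 0 and the Euler-Lagrange equation gives
    d/dx( y' / sqrt(1 + (y')^2) ) = 0  ⇒  y' / sqrt(1 + (y')^2) = const.
Hence y' is constant, so y(x) is affine.
Fitting the endpoints (0, -6) and (2, -3):
    slope m = ((-3) − (-6)) / (2 − 0) = 3/2,
    intercept c = (-6) − m·0 = -6.
Extremal: y(x) = (3/2) x - 6.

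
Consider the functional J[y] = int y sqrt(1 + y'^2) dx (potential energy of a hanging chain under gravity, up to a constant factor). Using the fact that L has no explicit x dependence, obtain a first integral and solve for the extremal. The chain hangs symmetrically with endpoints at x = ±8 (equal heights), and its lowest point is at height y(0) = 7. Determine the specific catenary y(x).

The Lagrangian L(y, y') = y sqrt(1 + y'^2) has no explicit x dependence, so the Beltrami identity applies:
    L − y' ∂L/∂y' = C.
Compute ∂L/∂y' = y · y' / sqrt(1 + y'^2). Then
    L − y' ∂L/∂y'
    = y sqrt(1 + y'^2) − y · y'^2 / sqrt(1 + y'^2)
    = y (1 + y'^2 − y'^2) / sqrt(1 + y'^2)
    = y / sqrt(1 + y'^2) = C.
Squaring gives y^2 = C^2 (1 + y'^2), i.e.
    y'^2 = y^2 / C^2 − 1.
Separating variables,
    dy / sqrt(y^2 − C^2) = dx / C,
and integrating gives arccosh(y / C) = (x − a)/C, so
    y(x) = C cosh((x − a)/C),
the catenary. The constants C and a are fixed by the two endpoint conditions (and, for the hanging-chain problem, the length constraint selects C).
Now fit the given data. The endpoints x = ±8 are symmetric at equal height, so the catenary is even about its minimum: a = 0 and y(x) = C cosh(x/C). The lowest point is y(0) = C cosh(0) = C, and we are told y(0) = 7, so C = 7. Therefore
    y(x) = 7 cosh(x/7),
and at the endpoints
    y(±8) = 7 cosh(8/7).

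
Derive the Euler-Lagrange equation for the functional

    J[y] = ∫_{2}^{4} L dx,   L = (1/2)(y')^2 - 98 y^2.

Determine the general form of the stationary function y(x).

The Lagrangian is L = (1/2)(y')^2 - 98 y^2.
∂L/∂y = -196y.
∂L/∂y' = y'.
The Euler-Lagrange equation d/dx(∂L/∂y') − ∂L/∂y = 0 becomes:
    y'' + 196 y = 0
General solution: y(x) = A sin(14x) + B cos(14x), where A and B are arbitrary constants fixed by the endpoint conditions.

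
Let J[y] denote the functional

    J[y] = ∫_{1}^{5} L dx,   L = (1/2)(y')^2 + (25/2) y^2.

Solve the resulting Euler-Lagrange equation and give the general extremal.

The Lagrangian is L = (1/2)(y')^2 + (25/2) y^2.
∂L/∂y = 25y.
∂L/∂y' = y'.
The Euler-Lagrange equation d/dx(∂L/∂y') − ∂L/∂y = 0 becomes:
    y'' - 25 y = 0
General solution: y(x) = A e^(5x) + B e^(-5x), where A and B are arbitrary constants fixed by the endpoint conditions.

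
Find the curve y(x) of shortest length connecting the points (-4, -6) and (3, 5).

Arc-length functional: J[y] = ∫ sqrt(1 + (y')^2) dx.
Lagrangian L = sqrt(1 + (y')^2) has no explicit y dependence, so ∂L/∂y = 0 and the Euler-Lagrange equation gives
    d/dx( y' / sqrt(1 + (y')^2) ) = 0  ⇒  y' / sqrt(1 + (y')^2) = const.
Hence y' is constant, so y(x) is affine.
Fitting the endpoints (-4, -6) and (3, 5):
    slope m = (5 − (-6)) / (3 − (-4)) = 11/7,
    intercept c = (-6) − m·(-4) = 2/7.
Extremal: y(x) = (11/7) x + 2/7.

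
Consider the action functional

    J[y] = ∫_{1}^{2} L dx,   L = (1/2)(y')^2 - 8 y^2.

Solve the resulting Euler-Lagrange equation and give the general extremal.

The Lagrangian is L = (1/2)(y')^2 - 8 y^2.
∂L/∂y = -16y.
∂L/∂y' = y'.
The Euler-Lagrange equation d/dx(∂L/∂y') − ∂L/∂y = 0 becomes:
    y'' + 16 y = 0
General solution: y(x) = A sin(4x) + B cos(4x), where A and B are arbitrary constants fixed by the endpoint conditions.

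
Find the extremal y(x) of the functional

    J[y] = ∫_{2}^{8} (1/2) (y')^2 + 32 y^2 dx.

The Lagrangian is L = (1/2) (y')^2 + 32 y^2.
Compute ∂L/∂y = 64y, ∂L/∂y' = y'.
The Euler-Lagrange equation d/dx(∂L/∂y') − ∂L/∂y = 0 reduces to
    y'' − 64 y = 0.
Its general solution is
    y(x) = A e^(8x) + B e^(−8x),
with A, B fixed by the endpoint conditions.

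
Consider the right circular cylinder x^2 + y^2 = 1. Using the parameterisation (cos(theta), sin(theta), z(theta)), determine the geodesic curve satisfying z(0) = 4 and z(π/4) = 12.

Parameterise the cylinder of radius R = 1 as
    r(θ) = (cos θ, sin θ, z(θ)).
The arc-length element is
    ds = sqrt(1 + (dz/dθ)^2) dθ,
so the Lagrangian is L = sqrt(1 + z'^2).
L depends on z' only, not on z or θ, so ∂L/∂z = 0 and
    ∂L/∂z' = z' / sqrt(1 + z'^2).
The Euler-Lagrange equation gives
    d/dθ( z' / sqrt(1 + z'^2) ) = 0,
so z' is constant. Integrating once:
    z(θ) = a θ + b,
a helix on the cylinder (a straight line when the cylinder is unrolled). The constants a, b are determined by the endpoint conditions.
With endpoint conditions z(0) = 4 and z(π/4) = 12: from z(0) = b we get b = 4, and a·π/4 + 4 = 12 gives a = 32/π, so
    z(θ) = (32/π) θ + 4.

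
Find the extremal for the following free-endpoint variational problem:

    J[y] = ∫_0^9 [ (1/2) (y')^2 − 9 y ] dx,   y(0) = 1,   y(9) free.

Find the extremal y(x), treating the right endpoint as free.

The Lagrangian L = (1/2) (y')^2 − 9 y gives
    ∂L/∂y = −9,   ∂L/∂y' = y'.
Euler-Lagrange: d/dx(y') − (−9) = 0, i.e. y'' + 9 = 0, so
    y(x) = −(9/2) x^2 + C1 x + C2.
Fixed left endpoint y(0) = 1 ⇒ C2 = 1.
The right endpoint x = 9 is free, so the natural (transversality) condition is ∂L/∂y' |_{x=9} = 0, i.e. y'(9) = 0.
Compute y'(x) = −9 x + C1, so y'(9) = −81 + C1 = 0 ⇒ C1 = 81.
Therefore the extremal is
    y(x) = −(9/2) x^2 + 81 x + 1.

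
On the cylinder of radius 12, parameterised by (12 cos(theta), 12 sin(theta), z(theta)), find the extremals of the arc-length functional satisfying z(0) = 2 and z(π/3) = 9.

Parameterise the cylinder of radius R = 12 as
    r(θ) = (12 cos θ, 12 sin θ, z(θ)).
The arc-length element is
    ds = sqrt(144 + (dz/dθ)^2) dθ,
so the Lagrangian is L = sqrt(144 + z'^2).
L depends on z' only, not on z or θ, so ∂L/∂z = 0 and
    ∂L/∂z' = z' / sqrt(144 + z'^2).
The Euler-Lagrange equation gives
    d/dθ( z' / sqrt(144 + z'^2) ) = 0,
so z' is constant. Integrating once:
    z(θ) = a θ + b,
a helix on the cylinder (a straight line when the cylinder is unrolled). The constants a, b are determined by the endpoint conditions.
With endpoint conditions z(0) = 2 and z(π/3) = 9: from z(0) = b we get b = 2, and a·π/3 + 2 = 9 gives a = 21/π, so
    z(θ) = (21/π) θ + 2.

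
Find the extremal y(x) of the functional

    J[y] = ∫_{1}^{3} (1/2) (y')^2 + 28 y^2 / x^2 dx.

The Lagrangian is L = (1/2) (y')^2 + 28 y^2 / x^2.
Compute ∂L/∂y = 56y/x^2, ∂L/∂y' = y'.
The Euler-Lagrange equation d/dx(∂L/∂y') − ∂L/∂y = 0 reduces to
    y'' − 56/x^2 · y = 0  (x > 0).
Its general solution is
    y(x) = A x^8 + B x^(-7),
with A, B fixed by the endpoint conditions.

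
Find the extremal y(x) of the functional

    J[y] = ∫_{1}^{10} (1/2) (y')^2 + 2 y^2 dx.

The Lagrangian is L = (1/2) (y')^2 + 2 y^2.
Compute ∂L/∂y = 4y, ∂L/∂y' = y'.
The Euler-Lagrange equation d/dx(∂L/∂y') − ∂L/∂y = 0 reduces to
    y'' − 4 y = 0.
Its general solution is
    y(x) = A e^(2x) + B e^(−2x),
with A, B fixed by the endpoint conditions.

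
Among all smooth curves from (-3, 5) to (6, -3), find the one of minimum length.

Arc-length functional: J[y] = ∫ sqrt(1 + (y')^2) dx.
Lagrangian L = sqrt(1 + (y')^2) has no explicit y dependence, so ∂L/∂y = 0 and the Euler-Lagrange equation gives
    d/dx( y' / sqrt(1 + (y')^2) ) = 0  ⇒  y' / sqrt(1 + (y')^2) = const.
Hence y' is constant, so y(x) is affine.
Fitting the endpoints (-3, 5) and (6, -3):
    slope m = ((-3) − 5) / (6 − (-3)) = -8/9,
    intercept c = 5 − m·(-3) = 7/3.
Extremal: y(x) = (-8/9) x + 7/3.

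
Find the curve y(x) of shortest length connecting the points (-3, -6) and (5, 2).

Arc-length functional: J[y] = ∫ sqrt(1 + (y')^2) dx.
Lagrangian L = sqrt(1 + (y')^2) has no explicit y dependence, so ∂L/∂y = 0 and the Euler-Lagrange equation gives
    d/dx( y' / sqrt(1 + (y')^2) ) = 0  ⇒  y' / sqrt(1 + (y')^2) = const.
Hence y' is constant, so y(x) is affine.
Fitting the endpoints (-3, -6) and (5, 2):
    slope m = (2 − (-6)) / (5 − (-3)) = 1,
    intercept c = (-6) − m·(-3) = -3.
Extremal: y(x) = x - 3.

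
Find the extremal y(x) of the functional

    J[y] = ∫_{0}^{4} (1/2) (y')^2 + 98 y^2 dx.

The Lagrangian is L = (1/2) (y')^2 + 98 y^2.
Compute ∂L/∂y = 196y, ∂L/∂y' = y'.
The Euler-Lagrange equation d/dx(∂L/∂y') − ∂L/∂y = 0 reduces to
    y'' − 196 y = 0.
Its general solution is
    y(x) = A e^(14x) + B e^(−14x),
with A, B fixed by the endpoint conditions.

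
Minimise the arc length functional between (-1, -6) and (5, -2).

Arc-length functional: J[y] = ∫ sqrt(1 + (y')^2) dx.
Lagrangian L = sqrt(1 + (y')^2) has no explicit y dependence, so ∂L/∂y = 0 and the Euler-Lagrange equation gives
    d/dx( y' / sqrt(1 + (y')^2) ) = 0  ⇒  y' / sqrt(1 + (y')^2) = const.
Hence y' is constant, so y(x) is affine.
Fitting the endpoints (-1, -6) and (5, -2):
    slope m = ((-2) − (-6)) / (5 − (-1)) = 2/3,
    intercept c = (-6) − m·(-1) = -16/3.
Extremal: y(x) = (2/3) x - 16/3.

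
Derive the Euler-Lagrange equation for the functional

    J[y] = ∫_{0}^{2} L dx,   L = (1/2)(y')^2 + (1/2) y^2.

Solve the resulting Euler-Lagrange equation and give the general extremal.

The Lagrangian is L = (1/2)(y')^2 + (1/2) y^2.
∂L/∂y = y.
∂L/∂y' = y'.
The Euler-Lagrange equation d/dx(∂L/∂y') − ∂L/∂y = 0 becomes:
    y'' - y = 0
General solution: y(x) = A e^x + B e^(-x), where A and B are arbitrary constants fixed by the endpoint conditions.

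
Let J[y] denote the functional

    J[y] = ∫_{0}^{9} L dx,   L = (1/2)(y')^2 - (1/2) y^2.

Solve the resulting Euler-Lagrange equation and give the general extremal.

The Lagrangian is L = (1/2)(y')^2 - (1/2) y^2.
∂L/∂y = -y.
∂L/∂y' = y'.
The Euler-Lagrange equation d/dx(∂L/∂y') − ∂L/∂y = 0 becomes:
    y'' + y = 0
General solution: y(x) = A sin(x) + B cos(x), where A and B are arbitrary constants fixed by the endpoint conditions.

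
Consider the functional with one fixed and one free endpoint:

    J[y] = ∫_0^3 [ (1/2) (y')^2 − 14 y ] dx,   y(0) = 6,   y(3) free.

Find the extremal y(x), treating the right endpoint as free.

The Lagrangian L = (1/2) (y')^2 − 14 y gives
    ∂L/∂y = −14,   ∂L/∂y' = y'.
Euler-Lagrange: d/dx(y') − (−14) = 0, i.e. y'' + 14 = 0, so
    y(x) = −(14/2) x^2 + C1 x + C2.
Fixed left endpoint y(0) = 6 ⇒ C2 = 6.
The right endpoint x = 3 is free, so the natural (transversality) condition is ∂L/∂y' |_{x=3} = 0, i.e. y'(3) = 0.
Compute y'(x) = −14 x + C1, so y'(3) = −42 + C1 = 0 ⇒ C1 = 42.
Therefore the extremal is
    y(x) = −7 x^2 + 42 x + 6.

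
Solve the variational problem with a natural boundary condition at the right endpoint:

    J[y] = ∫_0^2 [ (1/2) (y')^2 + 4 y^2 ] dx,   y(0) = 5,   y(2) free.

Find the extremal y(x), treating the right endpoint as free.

The Lagrangian L = (1/2) (y')^2 + 4 y^2 gives
    ∂L/∂y = 8 y,   ∂L/∂y' = y'.
Euler-Lagrange: y'' − 8 y = 0.
With k = sqrt(8), the general solution is
    y(x) = A cosh(sqrt(8) x) + B sinh(sqrt(8) x).
Fixed left endpoint y(0) = 5 ⇒ A = 5.
The right endpoint x = 2 is free, so the natural (transversality) condition is ∂L/∂y' |_{x=2} = 0, i.e. y'(2) = 0.
Compute y'(x) = A k sinh(k x) + B k cosh(k x), so
    y'(2) = A k sinh(k·2) + B k cosh(k·2) = 0
    ⇒ B = −A tanh(k·2) = − 5 tanh(sqrt(8)·2).
Therefore the extremal is
    y(x) = 5 cosh(sqrt(8) x) − 5 tanh(sqrt(8)·2) sinh(sqrt(8) x).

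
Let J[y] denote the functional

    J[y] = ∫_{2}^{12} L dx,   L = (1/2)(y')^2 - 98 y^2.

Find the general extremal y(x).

The Lagrangian is L = (1/2)(y')^2 - 98 y^2.
∂L/∂y = -196y.
∂L/∂y' = y'.
The Euler-Lagrange equation d/dx(∂L/∂y') − ∂L/∂y = 0 becomes:
    y'' + 196 y = 0
General solution: y(x) = A sin(14x) + B cos(14x), where A and B are arbitrary constants fixed by the endpoint conditions.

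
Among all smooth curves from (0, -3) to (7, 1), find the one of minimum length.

Arc-length functional: J[y] = ∫ sqrt(1 + (y')^2) dx.
Lagrangian L = sqrt(1 + (y')^2) has no explicit y dependence, so ∂L/∂y = 0 and the Euler-Lagrange equation gives
    d/dx( y' / sqrt(1 + (y')^2) ) = 0  ⇒  y' / sqrt(1 + (y')^2) = const.
Hence y' is constant, so y(x) is affine.
Fitting the endpoints (0, -3) and (7, 1):
    slope m = (1 − (-3)) / (7 − 0) = 4/7,
    intercept c = (-3) − m·0 = -3.
Extremal: y(x) = (4/7) x - 3.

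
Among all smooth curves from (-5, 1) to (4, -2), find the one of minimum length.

Arc-length functional: J[y] = ∫ sqrt(1 + (y')^2) dx.
Lagrangian L = sqrt(1 + (y')^2) has no explicit y dependence, so ∂L/∂y = 0 and the Euler-Lagrange equation gives
    d/dx( y' / sqrt(1 + (y')^2) ) = 0  ⇒  y' / sqrt(1 + (y')^2) = const.
Hence y' is constant, so y(x) is affine.
Fitting the endpoints (-5, 1) and (4, -2):
    slope m = ((-2) − 1) / (4 − (-5)) = -1/3,
    intercept c = 1 − m·(-5) = -2/3.
Extremal: y(x) = (-1/3) x - 2/3.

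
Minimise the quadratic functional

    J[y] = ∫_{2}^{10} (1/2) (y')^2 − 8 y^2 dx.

The Lagrangian is L = (1/2) (y')^2 − 8 y^2.
Compute ∂L/∂y = -16y, ∂L/∂y' = y'.
The Euler-Lagrange equation d/dx(∂L/∂y') − ∂L/∂y = 0 reduces to
    y'' + 16 y = 0.
Its general solution is
    y(x) = A sin(4x) + B cos(4x),
with A, B fixed by the endpoint conditions.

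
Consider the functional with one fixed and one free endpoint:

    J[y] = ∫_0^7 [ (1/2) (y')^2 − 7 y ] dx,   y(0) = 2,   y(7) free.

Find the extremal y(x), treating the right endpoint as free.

The Lagrangian L = (1/2) (y')^2 − 7 y gives
    ∂L/∂y = −7,   ∂L/∂y' = y'.
Euler-Lagrange: d/dx(y') − (−7) = 0, i.e. y'' + 7 = 0, so
    y(x) = −(7/2) x^2 + C1 x + C2.
Fixed left endpoint y(0) = 2 ⇒ C2 = 2.
The right endpoint x = 7 is free, so the natural (transversality) condition is ∂L/∂y' |_{x=7} = 0, i.e. y'(7) = 0.
Compute y'(x) = −7 x + C1, so y'(7) = −49 + C1 = 0 ⇒ C1 = 49.
Therefore the extremal is
    y(x) = −(7/2) x^2 + 49 x + 2.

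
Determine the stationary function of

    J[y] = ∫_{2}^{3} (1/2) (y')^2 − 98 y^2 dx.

The Lagrangian is L = (1/2) (y')^2 − 98 y^2.
Compute ∂L/∂y = -196y, ∂L/∂y' = y'.
The Euler-Lagrange equation d/dx(∂L/∂y') − ∂L/∂y = 0 reduces to
    y'' + 196 y = 0.
Its general solution is
    y(x) = A sin(14x) + B cos(14x),
with A, B fixed by the endpoint conditions.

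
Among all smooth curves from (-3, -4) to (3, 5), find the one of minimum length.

Arc-length functional: J[y] = ∫ sqrt(1 + (y')^2) dx.
Lagrangian L = sqrt(1 + (y')^2) has no explicit y dependence, so ∂L/∂y = 0 and the Euler-Lagrange equation gives
    d/dx( y' / sqrt(1 + (y')^2) ) = 0  ⇒  y' / sqrt(1 + (y')^2) = const.
Hence y' is constant, so y(x) is affine.
Fitting the endpoints (-3, -4) and (3, 5):
    slope m = (5 − (-4)) / (3 − (-3)) = 3/2,
    intercept c = (-4) − m·(-3) = 1/2.
Extremal: y(x) = (3/2) x + 1/2.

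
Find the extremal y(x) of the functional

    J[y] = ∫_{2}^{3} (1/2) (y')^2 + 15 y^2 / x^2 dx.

The Lagrangian is L = (1/2) (y')^2 + 15 y^2 / x^2.
Compute ∂L/∂y = 30y/x^2, ∂L/∂y' = y'.
The Euler-Lagrange equation d/dx(∂L/∂y') − ∂L/∂y = 0 reduces to
    y'' − 30/x^2 · y = 0  (x > 0).
Its general solution is
    y(x) = A x^6 + B x^(-5),
with A, B fixed by the endpoint conditions.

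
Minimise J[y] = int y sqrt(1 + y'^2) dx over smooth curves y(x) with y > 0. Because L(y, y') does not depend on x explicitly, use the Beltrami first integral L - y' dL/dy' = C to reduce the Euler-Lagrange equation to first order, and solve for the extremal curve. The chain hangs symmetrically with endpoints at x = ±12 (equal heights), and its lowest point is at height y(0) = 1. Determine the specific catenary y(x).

The Lagrangian L(y, y') = y sqrt(1 + y'^2) has no explicit x dependence, so the Beltrami identity applies:
    L − y' ∂L/∂y' = C.
Compute ∂L/∂y' = y · y' / sqrt(1 + y'^2). Then
    L − y' ∂L/∂y'
    = y sqrt(1 + y'^2) − y · y'^2 / sqrt(1 + y'^2)
    = y (1 + y'^2 − y'^2) / sqrt(1 + y'^2)
    = y / sqrt(1 + y'^2) = C.
Squaring gives y^2 = C^2 (1 + y'^2), i.e.
    y'^2 = y^2 / C^2 − 1.
Separating variables,
    dy / sqrt(y^2 − C^2) = dx / C,
and integrating gives arccosh(y / C) = (x − a)/C, so
    y(x) = C cosh((x − a)/C),
the catenary. The constants C and a are fixed by the two endpoint conditions (and, for the hanging-chain problem, the length constraint selects C).
Now fit the given data. The endpoints x = ±12 are symmetric at equal height, so the catenary is even about its minimum: a = 0 and y(x) = C cosh(x/C). The lowest point is y(0) = C cosh(0) = C, and we are told y(0) = 1, so C = 1. Therefore
    y(x) = cosh(x),
and at the endpoints
    y(±12) = cosh(12).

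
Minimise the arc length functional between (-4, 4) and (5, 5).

Arc-length functional: J[y] = ∫ sqrt(1 + (y')^2) dx.
Lagrangian L = sqrt(1 + (y')^2) has no explicit y dependence, so ∂L/∂y = 0 and the Euler-Lagrange equation gives
    d/dx( y' / sqrt(1 + (y')^2) ) = 0  ⇒  y' / sqrt(1 + (y')^2) = const.
Hence y' is constant, so y(x) is affine.
Fitting the endpoints (-4, 4) and (5, 5):
    slope m = (5 − 4) / (5 − (-4)) = 1/9,
    intercept c = 4 − m·(-4) = 40/9.
Extremal: y(x) = (1/9) x + 40/9.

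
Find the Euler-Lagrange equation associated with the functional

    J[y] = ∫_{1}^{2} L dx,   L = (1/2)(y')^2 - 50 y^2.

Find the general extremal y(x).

The Lagrangian is L = (1/2)(y')^2 - 50 y^2.
∂L/∂y = -100y.
∂L/∂y' = y'.
The Euler-Lagrange equation d/dx(∂L/∂y') − ∂L/∂y = 0 becomes:
    y'' + 100 y = 0
General solution: y(x) = A sin(10x) + B cos(10x), where A and B are arbitrary constants fixed by the endpoint conditions.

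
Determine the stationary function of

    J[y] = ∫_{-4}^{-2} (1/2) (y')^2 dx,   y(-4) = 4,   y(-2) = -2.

The Lagrangian is L = (1/2) (y')^2.
Compute ∂L/∂y = 0, ∂L/∂y' = y'.
The Euler-Lagrange equation d/dx(∂L/∂y') − ∂L/∂y = 0 reduces to
    y'' = 0.
Its general solution is
    y(x) = A x + B,
with A, B fixed by the endpoint conditions.
Applying the endpoint conditions y(-4) = 4 and y(-2) = -2: solve A·-4 + B = 4 and A·-2 + B = -2. Subtracting gives A(-2 − -4) = -2 − 4, so A = -3, and B = 4 − A·-4 = -8. Therefore
    y(x) = -3 x - 8.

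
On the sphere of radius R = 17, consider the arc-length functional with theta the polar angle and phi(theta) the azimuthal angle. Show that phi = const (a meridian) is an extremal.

On the sphere of radius R = 17 with spherical coordinates (θ, φ), the induced metric is
    ds^2 = 289(dθ^2 + sin^2(θ) dφ^2).
Using θ as the parameter, the arc-length functional becomes
    J[φ] = ∫ 17 sqrt(1 + sin^2(θ) (dφ/dθ)^2) dθ.
So L = 17 sqrt(1 + sin^2(θ) φ'^2). Compute
    ∂L/∂φ = 0  (L has no explicit φ dependence),
    ∂L/∂φ' = 17 sin^2(θ) φ' / sqrt(1 + sin^2(θ) φ'^2).
For the candidate φ(θ) = c (constant), φ' = 0, so ∂L/∂φ' evaluated along the candidate vanishes, and ∂L/∂φ is identically zero. Hence
    d/dθ(∂L/∂φ') − ∂L/∂φ = 0
is satisfied. Therefore meridians φ = const are extremals of arc length — they are geodesics on the sphere.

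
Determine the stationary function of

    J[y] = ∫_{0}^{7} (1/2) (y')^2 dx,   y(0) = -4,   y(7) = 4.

The Lagrangian is L = (1/2) (y')^2.
Compute ∂L/∂y = 0, ∂L/∂y' = y'.
The Euler-Lagrange equation d/dx(∂L/∂y') − ∂L/∂y = 0 reduces to
    y'' = 0.
Its general solution is
    y(x) = A x + B,
with A, B fixed by the endpoint conditions.
Applying the endpoint conditions y(0) = -4 and y(7) = 4: solve A·0 + B = -4 and A·7 + B = 4. Subtracting gives A(7 − 0) = 4 − -4, so A = 8/7, and B = -4 − A·0 = -4. Therefore
    y(x) = (8/7) x - 4.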